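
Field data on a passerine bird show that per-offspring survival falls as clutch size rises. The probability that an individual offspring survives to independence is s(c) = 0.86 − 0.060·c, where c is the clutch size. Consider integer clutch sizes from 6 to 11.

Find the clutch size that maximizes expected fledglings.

7

Expected fledglings = c × s(c):
  c=6: 6 × 0.500 = 3.000
  c=7: 7 × 0.440 = 3.080
  c=8: 8 × 0.380 = 3.040
  c=9: 9 × 0.320 = 2.880
  c=10: 10 × 0.260 = 2.600
  c=11: 11 × 0.200 = 2.200
Maximum at c = 7 (3.080 fledglings).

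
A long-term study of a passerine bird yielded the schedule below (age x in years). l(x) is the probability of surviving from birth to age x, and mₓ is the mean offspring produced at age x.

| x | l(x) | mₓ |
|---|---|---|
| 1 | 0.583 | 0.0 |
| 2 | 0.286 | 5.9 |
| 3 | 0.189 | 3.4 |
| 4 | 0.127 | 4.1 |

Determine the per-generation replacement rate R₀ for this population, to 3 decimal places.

R₀ = Σ l(x) mₓ:
  age 1: 0.583 × 0.0 = 0.0000
  age 2: 0.286 × 5.9 = 1.6874
  age 3: 0.189 × 3.4 = 0.6426
  age 4: 0.127 × 4.1 = 0.5207
R₀ = 0.0000 + 1.6874 + 0.6426 + 0.5207 = 2.8507

2.851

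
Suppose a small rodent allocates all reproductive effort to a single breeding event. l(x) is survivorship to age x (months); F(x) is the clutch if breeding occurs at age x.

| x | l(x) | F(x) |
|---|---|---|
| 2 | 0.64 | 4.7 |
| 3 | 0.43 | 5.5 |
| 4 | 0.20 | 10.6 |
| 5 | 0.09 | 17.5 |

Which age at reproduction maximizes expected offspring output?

Expected offspring if breeding at age x = l(x) × F(x):
  age 2: 0.64 × 4.7 = 3.008
  age 3: 0.43 × 5.5 = 2.365
  age 4: 0.20 × 10.6 = 2.120
  age 5: 0.09 × 17.5 = 1.575
Maximum at age 2 (3.008).

2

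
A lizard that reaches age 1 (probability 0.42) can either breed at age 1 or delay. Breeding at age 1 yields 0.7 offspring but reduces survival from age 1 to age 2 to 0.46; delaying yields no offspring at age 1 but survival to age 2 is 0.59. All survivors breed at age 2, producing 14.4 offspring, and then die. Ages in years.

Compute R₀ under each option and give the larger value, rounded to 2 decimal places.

breed at age 1: R₀ = 0.42 × (0.7 + 0.46 × 14.4) = 0.42 × 7.3240 = 3.0761
delay to age 2: R₀ = 0.42 × (0.59 × 14.4) = 0.42 × 8.4960 = 3.5683
Higher: delay to age 2 (3.5683).

3.57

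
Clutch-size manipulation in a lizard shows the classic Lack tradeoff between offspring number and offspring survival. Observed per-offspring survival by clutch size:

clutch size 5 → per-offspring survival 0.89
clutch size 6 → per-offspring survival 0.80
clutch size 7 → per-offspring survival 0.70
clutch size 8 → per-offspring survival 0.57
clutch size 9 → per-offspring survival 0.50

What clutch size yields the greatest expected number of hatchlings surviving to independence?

Expected hatchlings surviving to independence = c × s(c):
  c=5: 5 × 0.89 = 4.450
  c=6: 6 × 0.80 = 4.800
  c=7: 7 × 0.70 = 4.900
  c=8: 8 × 0.57 = 4.560
  c=9: 9 × 0.50 = 4.500
Maximum at c = 7 (4.900 hatchlings surviving to independence).

7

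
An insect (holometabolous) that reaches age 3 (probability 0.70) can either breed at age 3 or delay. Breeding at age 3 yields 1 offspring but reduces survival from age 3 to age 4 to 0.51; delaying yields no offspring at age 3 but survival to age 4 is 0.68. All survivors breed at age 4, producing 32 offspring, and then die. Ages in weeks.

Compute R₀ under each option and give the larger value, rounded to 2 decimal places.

breed at age 3: R₀ = 0.70 × (1 + 0.51 × 32) = 0.70 × 17.3200 = 12.1240
delay to age 4: R₀ = 0.70 × (0.68 × 32) = 0.70 × 21.7600 = 15.2320
Higher: delay to age 4 (15.2320).

15.23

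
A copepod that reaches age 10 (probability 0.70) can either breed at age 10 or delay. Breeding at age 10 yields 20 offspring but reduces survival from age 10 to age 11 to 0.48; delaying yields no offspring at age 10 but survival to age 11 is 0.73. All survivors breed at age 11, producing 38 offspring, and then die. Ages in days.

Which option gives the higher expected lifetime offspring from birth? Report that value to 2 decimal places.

breed at age 10: R₀ = 0.70 × (20 + 0.48 × 38) = 0.70 × 38.2400 = 26.7680
delay to age 11: R₀ = 0.70 × (0.73 × 38) = 0.70 × 27.7400 = 19.4180
Higher: breed at age 10 (26.7680).

26.77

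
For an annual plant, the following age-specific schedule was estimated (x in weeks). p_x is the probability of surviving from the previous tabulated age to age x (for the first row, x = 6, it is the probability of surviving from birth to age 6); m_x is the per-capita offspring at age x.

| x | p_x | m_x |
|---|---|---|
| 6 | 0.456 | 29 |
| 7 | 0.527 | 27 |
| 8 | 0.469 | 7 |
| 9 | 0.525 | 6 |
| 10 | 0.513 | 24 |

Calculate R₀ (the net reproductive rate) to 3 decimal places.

21.585

Survivorship from birth: l_x = p_6·p_7·…·p_x.
  l_6 = 0.45600
  l_7 = 0.24031
  l_8 = 0.11271
  l_9 = 0.05917
  l_10 = 0.03035
R₀ = Σ l_x m_x:
  age 6: 0.45600 × 29 = 13.2240
  age 7: 0.24031 × 27 = 6.4884
  age 8: 0.11271 × 7 = 0.7890
  age 9: 0.05917 × 6 = 0.3550
  age 10: 0.03035 × 24 = 0.7284
R₀ = 13.2240 + 6.4884 + 0.7890 + 0.3550 + 0.7284 = 21.5848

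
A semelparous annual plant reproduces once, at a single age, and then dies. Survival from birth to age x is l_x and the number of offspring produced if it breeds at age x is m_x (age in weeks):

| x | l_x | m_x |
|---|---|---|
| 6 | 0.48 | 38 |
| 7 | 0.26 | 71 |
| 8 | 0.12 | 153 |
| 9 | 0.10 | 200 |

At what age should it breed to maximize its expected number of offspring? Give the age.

9

Expected offspring if breeding at age x = l_x × m_x:
  age 6: 0.48 × 38 = 18.240
  age 7: 0.26 × 71 = 18.460
  age 8: 0.12 × 153 = 18.360
  age 9: 0.10 × 200 = 20.000
Maximum at age 9 (20.000).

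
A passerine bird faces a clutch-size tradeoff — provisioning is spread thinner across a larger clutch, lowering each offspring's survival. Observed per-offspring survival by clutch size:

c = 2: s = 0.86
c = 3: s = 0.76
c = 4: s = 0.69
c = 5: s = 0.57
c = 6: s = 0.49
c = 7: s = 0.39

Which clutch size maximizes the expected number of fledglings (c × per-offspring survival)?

6

Expected fledglings = c × s(c):
  c=2: 2 × 0.86 = 1.720
  c=3: 3 × 0.76 = 2.280
  c=4: 4 × 0.69 = 2.760
  c=5: 5 × 0.57 = 2.850
  c=6: 6 × 0.49 = 2.940
  c=7: 7 × 0.39 = 2.730
Maximum at c = 6 (2.940 fledglings).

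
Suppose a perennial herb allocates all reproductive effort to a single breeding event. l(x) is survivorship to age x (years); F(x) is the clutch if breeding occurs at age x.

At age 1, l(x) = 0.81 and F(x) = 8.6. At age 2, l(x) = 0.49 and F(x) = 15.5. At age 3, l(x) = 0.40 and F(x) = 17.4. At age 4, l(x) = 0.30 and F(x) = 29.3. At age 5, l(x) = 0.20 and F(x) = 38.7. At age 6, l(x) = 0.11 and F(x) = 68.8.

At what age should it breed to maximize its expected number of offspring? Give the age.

Expected offspring if breeding at age x = l(x) × F(x):
  age 1: 0.81 × 8.6 = 6.966
  age 2: 0.49 × 15.5 = 7.595
  age 3: 0.40 × 17.4 = 6.960
  age 4: 0.30 × 29.3 = 8.790
  age 5: 0.20 × 38.7 = 7.740
  age 6: 0.11 × 68.8 = 7.568
Maximum at age 4 (8.790).

4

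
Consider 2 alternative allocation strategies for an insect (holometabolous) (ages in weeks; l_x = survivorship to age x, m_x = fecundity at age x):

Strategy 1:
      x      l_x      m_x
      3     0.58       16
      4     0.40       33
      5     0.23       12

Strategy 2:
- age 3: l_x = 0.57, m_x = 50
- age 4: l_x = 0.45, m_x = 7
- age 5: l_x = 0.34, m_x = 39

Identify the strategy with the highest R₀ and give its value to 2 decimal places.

Strategy 1: R₀ = 0.58×16 + 0.40×33 + 0.23×12 = 25.2400
Strategy 2: R₀ = 0.57×50 + 0.45×7 + 0.34×39 = 44.9100
Highest R₀: strategy 2 with 44.9100.

44.91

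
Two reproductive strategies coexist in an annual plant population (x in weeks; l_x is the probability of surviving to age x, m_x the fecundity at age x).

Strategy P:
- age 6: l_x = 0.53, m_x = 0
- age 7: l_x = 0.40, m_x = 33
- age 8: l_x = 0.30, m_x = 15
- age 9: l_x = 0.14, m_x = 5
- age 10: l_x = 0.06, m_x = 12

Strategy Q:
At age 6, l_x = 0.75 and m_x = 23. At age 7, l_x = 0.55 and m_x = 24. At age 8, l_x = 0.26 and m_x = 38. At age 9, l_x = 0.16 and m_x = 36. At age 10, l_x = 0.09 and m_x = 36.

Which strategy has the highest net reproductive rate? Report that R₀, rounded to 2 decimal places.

Strategy P: R₀ = 0.53×0 + 0.40×33 + 0.30×15 + 0.14×5 + 0.06×12 = 19.1200
Strategy Q: R₀ = 0.75×23 + 0.55×24 + 0.26×38 + 0.16×36 + 0.09×36 = 49.3300
Highest R₀: strategy Q with 49.3300.

49.33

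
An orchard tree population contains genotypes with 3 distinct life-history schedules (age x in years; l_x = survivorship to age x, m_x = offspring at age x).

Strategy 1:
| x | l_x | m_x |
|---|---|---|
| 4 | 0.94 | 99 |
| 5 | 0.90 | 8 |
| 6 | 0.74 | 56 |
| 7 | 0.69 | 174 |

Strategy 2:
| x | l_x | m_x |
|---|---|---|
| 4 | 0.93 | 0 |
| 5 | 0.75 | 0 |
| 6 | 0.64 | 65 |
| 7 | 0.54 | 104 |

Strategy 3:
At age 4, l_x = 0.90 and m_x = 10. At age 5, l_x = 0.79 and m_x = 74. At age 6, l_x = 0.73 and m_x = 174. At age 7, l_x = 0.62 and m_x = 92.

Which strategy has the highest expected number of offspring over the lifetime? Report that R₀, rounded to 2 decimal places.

261.76

Strategy 1: R₀ = 0.94×99 + 0.90×8 + 0.74×56 + 0.69×174 = 261.7600
Strategy 2: R₀ = 0.93×0 + 0.75×0 + 0.64×65 + 0.54×104 = 97.7600
Strategy 3: R₀ = 0.90×10 + 0.79×74 + 0.73×174 + 0.62×92 = 251.5200
Highest R₀: strategy 1 with 261.7600.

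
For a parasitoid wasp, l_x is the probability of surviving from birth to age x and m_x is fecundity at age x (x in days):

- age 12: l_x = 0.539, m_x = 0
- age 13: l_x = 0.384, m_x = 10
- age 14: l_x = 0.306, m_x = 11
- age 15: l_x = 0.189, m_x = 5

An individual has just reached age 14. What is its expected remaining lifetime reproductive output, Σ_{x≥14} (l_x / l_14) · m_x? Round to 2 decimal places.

l_14 = 0.306. Conditional survival from age 14 to x is l_x / l_14.
  x=14: (0.306/0.306) × 11 = 11.0000
  x=15: (0.189/0.306) × 5 = 3.0882
Sum = 11.0000 + 3.0882 = 14.0882

14.09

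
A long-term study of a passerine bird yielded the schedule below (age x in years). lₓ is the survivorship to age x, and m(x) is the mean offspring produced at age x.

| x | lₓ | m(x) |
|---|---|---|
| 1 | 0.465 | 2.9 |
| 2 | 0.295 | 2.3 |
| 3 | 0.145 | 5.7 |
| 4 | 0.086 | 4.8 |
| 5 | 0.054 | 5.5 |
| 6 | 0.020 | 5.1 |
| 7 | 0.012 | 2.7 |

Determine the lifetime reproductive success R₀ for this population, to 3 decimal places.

R₀ = Σ lₓ m(x):
  age 1: 0.465 × 2.9 = 1.3485
  age 2: 0.295 × 2.3 = 0.6785
  age 3: 0.145 × 5.7 = 0.8265
  age 4: 0.086 × 4.8 = 0.4128
  age 5: 0.054 × 5.5 = 0.2970
  age 6: 0.020 × 5.1 = 0.1020
  age 7: 0.012 × 2.7 = 0.0324
R₀ = 1.3485 + 0.6785 + 0.8265 + 0.4128 + 0.2970 + 0.1020 + 0.0324 = 3.6977

3.698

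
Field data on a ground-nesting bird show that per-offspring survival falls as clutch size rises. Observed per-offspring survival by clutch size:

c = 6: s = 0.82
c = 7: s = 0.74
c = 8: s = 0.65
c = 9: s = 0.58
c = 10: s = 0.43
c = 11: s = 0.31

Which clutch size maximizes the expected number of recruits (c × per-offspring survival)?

9

Expected recruits = c × s(c):
  c=6: 6 × 0.82 = 4.920
  c=7: 7 × 0.74 = 5.180
  c=8: 8 × 0.65 = 5.200
  c=9: 9 × 0.58 = 5.220
  c=10: 10 × 0.43 = 4.300
  c=11: 11 × 0.31 = 3.410
Maximum at c = 9 (5.220 recruits).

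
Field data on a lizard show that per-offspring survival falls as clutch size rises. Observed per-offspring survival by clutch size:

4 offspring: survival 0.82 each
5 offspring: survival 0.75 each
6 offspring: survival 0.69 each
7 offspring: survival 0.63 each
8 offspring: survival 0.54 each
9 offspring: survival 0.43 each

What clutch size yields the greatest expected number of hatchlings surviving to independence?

Expected hatchlings surviving to independence = c × s(c):
  c=4: 4 × 0.82 = 3.280
  c=5: 5 × 0.75 = 3.750
  c=6: 6 × 0.69 = 4.140
  c=7: 7 × 0.63 = 4.410
  c=8: 8 × 0.54 = 4.320
  c=9: 9 × 0.43 = 3.870
Maximum at c = 7 (4.410 hatchlings surviving to independence).

7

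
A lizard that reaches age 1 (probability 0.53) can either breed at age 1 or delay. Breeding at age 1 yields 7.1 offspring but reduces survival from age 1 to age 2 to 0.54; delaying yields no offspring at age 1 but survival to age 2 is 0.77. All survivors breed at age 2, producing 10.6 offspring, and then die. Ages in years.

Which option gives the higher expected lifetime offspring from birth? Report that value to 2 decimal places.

6.80

breed at age 1: R₀ = 0.53 × (7.1 + 0.54 × 10.6) = 0.53 × 12.8240 = 6.7967
delay to age 2: R₀ = 0.53 × (0.77 × 10.6) = 0.53 × 8.1620 = 4.3259
Higher: breed at age 1 (6.7967).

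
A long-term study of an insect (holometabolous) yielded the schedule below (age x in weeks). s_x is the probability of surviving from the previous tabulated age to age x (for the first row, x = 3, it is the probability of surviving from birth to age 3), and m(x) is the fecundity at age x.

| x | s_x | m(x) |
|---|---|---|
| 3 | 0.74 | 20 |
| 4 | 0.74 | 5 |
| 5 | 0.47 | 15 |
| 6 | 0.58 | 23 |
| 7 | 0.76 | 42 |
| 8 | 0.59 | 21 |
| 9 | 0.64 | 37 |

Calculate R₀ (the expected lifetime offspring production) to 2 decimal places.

32.59

Survivorship from birth: l_x = s_3·s_4·…·s_x.
  l_3 = 0.74000
  l_4 = 0.54760
  l_5 = 0.25737
  l_6 = 0.14928
  l_7 = 0.11345
  l_8 = 0.06694
  l_9 = 0.04284
R₀ = Σ l_x m(x):
  age 3: 0.74000 × 20 = 14.8000
  age 4: 0.54760 × 5 = 2.7380
  age 5: 0.25737 × 15 = 3.8605
  age 6: 0.14928 × 23 = 3.4334
  age 7: 0.11345 × 42 = 4.7649
  age 8: 0.06694 × 21 = 1.4057
  age 9: 0.04284 × 37 = 1.5851
R₀ = 14.8000 + 2.7380 + 3.8605 + 3.4334 + 4.7649 + 1.4057 + 1.5851 = 32.5877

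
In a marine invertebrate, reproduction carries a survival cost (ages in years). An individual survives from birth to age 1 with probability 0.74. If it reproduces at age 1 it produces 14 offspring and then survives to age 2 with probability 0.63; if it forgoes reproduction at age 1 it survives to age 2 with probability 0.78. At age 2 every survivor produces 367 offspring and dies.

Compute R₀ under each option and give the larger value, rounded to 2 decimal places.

211.83

breed at age 1: R₀ = 0.74 × (14 + 0.63 × 367) = 0.74 × 245.2100 = 181.4554
delay to age 2: R₀ = 0.74 × (0.78 × 367) = 0.74 × 286.2600 = 211.8324
Higher: delay to age 2 (211.8324).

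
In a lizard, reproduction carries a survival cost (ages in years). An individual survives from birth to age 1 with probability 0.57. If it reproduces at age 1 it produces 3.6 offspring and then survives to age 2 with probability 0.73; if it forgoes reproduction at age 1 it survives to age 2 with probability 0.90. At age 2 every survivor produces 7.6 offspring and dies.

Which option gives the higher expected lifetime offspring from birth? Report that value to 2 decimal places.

5.21

breed at age 1: R₀ = 0.57 × (3.6 + 0.73 × 7.6) = 0.57 × 9.1480 = 5.2144
delay to age 2: R₀ = 0.57 × (0.90 × 7.6) = 0.57 × 6.8400 = 3.8988
Higher: breed at age 1 (5.2144).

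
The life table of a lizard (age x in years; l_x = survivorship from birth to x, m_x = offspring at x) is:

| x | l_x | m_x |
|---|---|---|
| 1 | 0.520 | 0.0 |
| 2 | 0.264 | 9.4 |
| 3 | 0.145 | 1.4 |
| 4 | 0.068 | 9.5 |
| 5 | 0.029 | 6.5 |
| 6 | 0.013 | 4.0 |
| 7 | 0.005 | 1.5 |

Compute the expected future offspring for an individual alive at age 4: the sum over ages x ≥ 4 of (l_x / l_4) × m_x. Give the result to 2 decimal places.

l_4 = 0.068. Conditional survival from age 4 to x is l_x / l_4.
  x=4: (0.068/0.068) × 9.5 = 9.5000
  x=5: (0.029/0.068) × 6.5 = 2.7721
  x=6: (0.013/0.068) × 4.0 = 0.7647
  x=7: (0.005/0.068) × 1.5 = 0.1103
Sum = 9.5000 + 2.7721 + 0.7647 + 0.1103 = 13.1471

13.15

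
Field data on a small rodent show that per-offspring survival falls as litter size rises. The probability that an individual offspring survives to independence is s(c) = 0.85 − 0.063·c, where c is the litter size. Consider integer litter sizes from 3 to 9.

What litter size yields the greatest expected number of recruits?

Expected recruits = c × s(c):
  c=3: 3 × 0.661 = 1.983
  c=4: 4 × 0.598 = 2.392
  c=5: 5 × 0.535 = 2.675
  c=6: 6 × 0.472 = 2.832
  c=7: 7 × 0.409 = 2.863
  c=8: 8 × 0.346 = 2.768
  c=9: 9 × 0.283 = 2.547
Maximum at c = 7 (2.863 recruits).

7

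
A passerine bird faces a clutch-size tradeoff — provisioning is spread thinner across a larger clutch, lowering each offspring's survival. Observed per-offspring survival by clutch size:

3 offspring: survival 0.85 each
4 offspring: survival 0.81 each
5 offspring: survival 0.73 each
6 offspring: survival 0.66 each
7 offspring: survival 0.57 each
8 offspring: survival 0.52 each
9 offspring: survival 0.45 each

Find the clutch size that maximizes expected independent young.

Expected independent young = c × s(c):
  c=3: 3 × 0.85 = 2.550
  c=4: 4 × 0.81 = 3.240
  c=5: 5 × 0.73 = 3.650
  c=6: 6 × 0.66 = 3.960
  c=7: 7 × 0.57 = 3.990
  c=8: 8 × 0.52 = 4.160
  c=9: 9 × 0.45 = 4.050
Maximum at c = 8 (4.160 independent young).

8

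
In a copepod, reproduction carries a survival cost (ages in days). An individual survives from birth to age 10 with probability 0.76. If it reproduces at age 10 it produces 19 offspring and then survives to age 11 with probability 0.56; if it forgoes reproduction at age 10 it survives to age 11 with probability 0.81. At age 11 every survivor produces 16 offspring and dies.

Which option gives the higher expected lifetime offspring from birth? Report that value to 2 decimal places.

breed at age 10: R₀ = 0.76 × (19 + 0.56 × 16) = 0.76 × 27.9600 = 21.2496
delay to age 11: R₀ = 0.76 × (0.81 × 16) = 0.76 × 12.9600 = 9.8496
Higher: breed at age 10 (21.2496).

21.25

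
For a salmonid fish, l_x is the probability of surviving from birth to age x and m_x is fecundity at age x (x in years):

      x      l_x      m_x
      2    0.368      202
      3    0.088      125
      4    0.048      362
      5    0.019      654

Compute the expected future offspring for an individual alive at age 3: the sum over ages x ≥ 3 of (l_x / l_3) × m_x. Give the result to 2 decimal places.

l_3 = 0.088. Conditional survival from age 3 to x is l_x / l_3.
  x=3: (0.088/0.088) × 125 = 125.0000
  x=4: (0.048/0.088) × 362 = 197.4545
  x=5: (0.019/0.088) × 654 = 141.2045
Sum = 125.0000 + 197.4545 + 141.2045 = 463.6591

463.66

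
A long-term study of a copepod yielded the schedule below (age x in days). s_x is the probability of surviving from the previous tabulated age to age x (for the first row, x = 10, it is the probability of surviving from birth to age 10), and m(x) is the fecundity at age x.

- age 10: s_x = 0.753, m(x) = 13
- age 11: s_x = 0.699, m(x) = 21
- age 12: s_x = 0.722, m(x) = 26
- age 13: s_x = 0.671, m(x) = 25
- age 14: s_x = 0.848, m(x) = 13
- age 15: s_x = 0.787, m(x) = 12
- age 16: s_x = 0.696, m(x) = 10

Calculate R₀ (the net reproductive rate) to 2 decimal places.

Survivorship from birth: l_x = s_10·s_11·…·s_x.
  l_10 = 0.75300
  l_11 = 0.52635
  l_12 = 0.38002
  l_13 = 0.25500
  l_14 = 0.21624
  l_15 = 0.17018
  l_16 = 0.11844
R₀ = Σ l_x m(x):
  age 10: 0.75300 × 13 = 9.7890
  age 11: 0.52635 × 21 = 11.0534
  age 12: 0.38002 × 26 = 9.8805
  age 13: 0.25500 × 25 = 6.3750
  age 14: 0.21624 × 13 = 2.8111
  age 15: 0.17018 × 12 = 2.0422
  age 16: 0.11844 × 10 = 1.1844
R₀ = 9.7890 + 11.0534 + 9.8805 + 6.3750 + 2.8111 + 2.0422 + 1.1844 = 43.1356

43.14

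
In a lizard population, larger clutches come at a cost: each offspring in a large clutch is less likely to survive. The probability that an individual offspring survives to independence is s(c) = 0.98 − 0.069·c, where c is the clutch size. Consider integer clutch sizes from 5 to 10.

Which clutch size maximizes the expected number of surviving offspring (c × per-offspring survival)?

Expected surviving offspring = c × s(c):
  c=5: 5 × 0.635 = 3.175
  c=6: 6 × 0.566 = 3.396
  c=7: 7 × 0.497 = 3.479
  c=8: 8 × 0.428 = 3.424
  c=9: 9 × 0.359 = 3.231
  c=10: 10 × 0.290 = 2.900
Maximum at c = 7 (3.479 surviving offspring).

7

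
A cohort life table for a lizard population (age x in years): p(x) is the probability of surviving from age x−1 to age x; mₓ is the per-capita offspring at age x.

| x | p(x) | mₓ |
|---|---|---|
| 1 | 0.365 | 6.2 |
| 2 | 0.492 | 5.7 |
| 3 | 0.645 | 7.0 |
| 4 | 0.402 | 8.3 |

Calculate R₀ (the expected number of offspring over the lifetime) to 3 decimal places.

Survivorship from birth: l_x = p_1·p_2·…·p_x.
  l_1 = 0.36500
  l_2 = 0.17958
  l_3 = 0.11583
  l_4 = 0.04656
R₀ = Σ l_x mₓ:
  age 1: 0.36500 × 6.2 = 2.2630
  age 2: 0.17958 × 5.7 = 1.0236
  age 3: 0.11583 × 7.0 = 0.8108
  age 4: 0.04656 × 8.3 = 0.3864
R₀ = 2.2630 + 1.0236 + 0.8108 + 0.3864 = 4.4839

4.484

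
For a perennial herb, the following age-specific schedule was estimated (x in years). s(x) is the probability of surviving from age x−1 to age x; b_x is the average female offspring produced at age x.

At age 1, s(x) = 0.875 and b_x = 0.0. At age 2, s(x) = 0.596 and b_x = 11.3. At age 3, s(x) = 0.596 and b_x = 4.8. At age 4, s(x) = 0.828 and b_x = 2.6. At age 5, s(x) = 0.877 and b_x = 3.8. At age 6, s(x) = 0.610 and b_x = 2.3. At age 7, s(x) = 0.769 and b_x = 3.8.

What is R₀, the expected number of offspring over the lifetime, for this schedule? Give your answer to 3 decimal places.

9.631

Survivorship from birth: l_x = s_1·s_2·…·s_x.
  l_1 = 0.87500
  l_2 = 0.52150
  l_3 = 0.31081
  l_4 = 0.25735
  l_5 = 0.22570
  l_6 = 0.13768
  l_7 = 0.10587
R₀ = Σ l_x b_x:
  age 1: 0.87500 × 0.0 = 0.0000
  age 2: 0.52150 × 11.3 = 5.8929
  age 3: 0.31081 × 4.8 = 1.4919
  age 4: 0.25735 × 2.6 = 0.6691
  age 5: 0.22570 × 3.8 = 0.8577
  age 6: 0.13768 × 2.3 = 0.3167
  age 7: 0.10587 × 3.8 = 0.4023
R₀ = 0.0000 + 5.8929 + 1.4919 + 0.6691 + 0.8577 + 0.3167 + 0.4023 = 9.6306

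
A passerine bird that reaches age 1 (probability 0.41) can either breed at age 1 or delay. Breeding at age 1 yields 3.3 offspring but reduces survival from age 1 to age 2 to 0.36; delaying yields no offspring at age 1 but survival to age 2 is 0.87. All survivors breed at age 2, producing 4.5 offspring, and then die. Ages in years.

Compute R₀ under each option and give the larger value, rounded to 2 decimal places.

breed at age 1: R₀ = 0.41 × (3.3 + 0.36 × 4.5) = 0.41 × 4.9200 = 2.0172
delay to age 2: R₀ = 0.41 × (0.87 × 4.5) = 0.41 × 3.9150 = 1.6051
Higher: breed at age 1 (2.0172).

2.02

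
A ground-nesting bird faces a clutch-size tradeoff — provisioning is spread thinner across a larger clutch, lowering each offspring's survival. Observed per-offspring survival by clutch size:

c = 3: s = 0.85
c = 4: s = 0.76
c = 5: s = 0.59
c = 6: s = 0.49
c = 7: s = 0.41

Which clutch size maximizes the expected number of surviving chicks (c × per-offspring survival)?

Expected surviving chicks = c × s(c):
  c=3: 3 × 0.85 = 2.550
  c=4: 4 × 0.76 = 3.040
  c=5: 5 × 0.59 = 2.950
  c=6: 6 × 0.49 = 2.940
  c=7: 7 × 0.41 = 2.870
Maximum at c = 4 (3.040 surviving chicks).

4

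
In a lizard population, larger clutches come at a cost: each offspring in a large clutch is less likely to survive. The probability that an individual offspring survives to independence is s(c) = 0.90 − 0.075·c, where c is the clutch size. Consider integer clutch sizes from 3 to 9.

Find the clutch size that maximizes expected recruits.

6

Expected recruits = c × s(c):
  c=3: 3 × 0.675 = 2.025
  c=4: 4 × 0.600 = 2.400
  c=5: 5 × 0.525 = 2.625
  c=6: 6 × 0.450 = 2.700
  c=7: 7 × 0.375 = 2.625
  c=8: 8 × 0.300 = 2.400
  c=9: 9 × 0.225 = 2.025
Maximum at c = 6 (2.700 recruits).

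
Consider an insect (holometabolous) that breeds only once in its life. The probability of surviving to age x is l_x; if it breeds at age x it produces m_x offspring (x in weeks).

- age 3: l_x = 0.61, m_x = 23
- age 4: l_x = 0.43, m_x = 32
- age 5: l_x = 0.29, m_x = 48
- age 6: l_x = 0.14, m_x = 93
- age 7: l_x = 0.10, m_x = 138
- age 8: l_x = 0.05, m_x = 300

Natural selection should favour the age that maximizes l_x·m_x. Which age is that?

8

Expected offspring if breeding at age x = l_x × m_x:
  age 3: 0.61 × 23 = 14.030
  age 4: 0.43 × 32 = 13.760
  age 5: 0.29 × 48 = 13.920
  age 6: 0.14 × 93 = 13.020
  age 7: 0.10 × 138 = 13.800
  age 8: 0.05 × 300 = 15.000
Maximum at age 8 (15.000).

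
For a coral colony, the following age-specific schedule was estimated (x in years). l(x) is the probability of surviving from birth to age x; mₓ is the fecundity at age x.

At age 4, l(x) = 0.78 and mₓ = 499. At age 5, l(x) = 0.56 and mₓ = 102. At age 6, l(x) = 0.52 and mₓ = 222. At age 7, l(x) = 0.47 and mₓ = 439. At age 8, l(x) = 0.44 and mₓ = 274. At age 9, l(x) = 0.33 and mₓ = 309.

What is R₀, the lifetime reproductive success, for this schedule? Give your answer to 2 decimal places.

R₀ = Σ l(x) mₓ:
  age 4: 0.78 × 499 = 389.2200
  age 5: 0.56 × 102 = 57.1200
  age 6: 0.52 × 222 = 115.4400
  age 7: 0.47 × 439 = 206.3300
  age 8: 0.44 × 274 = 120.5600
  age 9: 0.33 × 309 = 101.9700
R₀ = 389.2200 + 57.1200 + 115.4400 + 206.3300 + 120.5600 + 101.9700 = 990.6400

990.64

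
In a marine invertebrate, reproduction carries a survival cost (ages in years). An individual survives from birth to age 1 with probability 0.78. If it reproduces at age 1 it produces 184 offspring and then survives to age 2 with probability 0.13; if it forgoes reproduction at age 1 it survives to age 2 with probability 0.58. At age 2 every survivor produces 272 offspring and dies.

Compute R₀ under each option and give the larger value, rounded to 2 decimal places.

breed at age 1: R₀ = 0.78 × (184 + 0.13 × 272) = 0.78 × 219.3600 = 171.1008
delay to age 2: R₀ = 0.78 × (0.58 × 272) = 0.78 × 157.7600 = 123.0528
Higher: breed at age 1 (171.1008).

171.10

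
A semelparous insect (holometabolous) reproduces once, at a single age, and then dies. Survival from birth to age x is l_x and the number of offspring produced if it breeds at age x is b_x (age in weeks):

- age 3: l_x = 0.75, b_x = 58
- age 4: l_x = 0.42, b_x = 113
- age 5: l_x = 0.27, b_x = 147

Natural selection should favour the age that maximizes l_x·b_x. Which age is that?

4

Expected offspring if breeding at age x = l_x × b_x:
  age 3: 0.75 × 58 = 43.500
  age 4: 0.42 × 113 = 47.460
  age 5: 0.27 × 147 = 39.690
Maximum at age 4 (47.460).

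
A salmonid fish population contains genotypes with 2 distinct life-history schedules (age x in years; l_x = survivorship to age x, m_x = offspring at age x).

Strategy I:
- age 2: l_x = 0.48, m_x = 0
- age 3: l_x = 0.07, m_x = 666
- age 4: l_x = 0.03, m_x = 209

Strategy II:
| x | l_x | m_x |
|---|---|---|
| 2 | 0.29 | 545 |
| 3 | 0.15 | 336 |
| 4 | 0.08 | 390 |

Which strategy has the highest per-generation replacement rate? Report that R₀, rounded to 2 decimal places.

Strategy I: R₀ = 0.48×0 + 0.07×666 + 0.03×209 = 52.8900
Strategy II: R₀ = 0.29×545 + 0.15×336 + 0.08×390 = 239.6500
Highest R₀: strategy II with 239.6500.

239.65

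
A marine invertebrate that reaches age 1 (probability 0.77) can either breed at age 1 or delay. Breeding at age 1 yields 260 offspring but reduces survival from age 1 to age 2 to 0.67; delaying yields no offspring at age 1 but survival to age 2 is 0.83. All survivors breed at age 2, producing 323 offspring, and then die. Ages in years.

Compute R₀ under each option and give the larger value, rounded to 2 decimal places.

breed at age 1: R₀ = 0.77 × (260 + 0.67 × 323) = 0.77 × 476.4100 = 366.8357
delay to age 2: R₀ = 0.77 × (0.83 × 323) = 0.77 × 268.0900 = 206.4293
Higher: breed at age 1 (366.8357).

366.84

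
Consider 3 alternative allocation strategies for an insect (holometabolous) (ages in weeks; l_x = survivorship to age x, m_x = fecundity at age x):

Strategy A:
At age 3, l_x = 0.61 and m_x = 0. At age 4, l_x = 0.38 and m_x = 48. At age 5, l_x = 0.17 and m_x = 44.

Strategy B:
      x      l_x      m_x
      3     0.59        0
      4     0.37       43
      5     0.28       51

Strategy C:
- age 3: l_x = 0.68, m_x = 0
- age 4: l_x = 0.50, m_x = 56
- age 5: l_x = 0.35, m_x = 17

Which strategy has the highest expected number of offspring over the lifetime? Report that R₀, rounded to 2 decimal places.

33.95

Strategy A: R₀ = 0.61×0 + 0.38×48 + 0.17×44 = 25.7200
Strategy B: R₀ = 0.59×0 + 0.37×43 + 0.28×51 = 30.1900
Strategy C: R₀ = 0.68×0 + 0.50×56 + 0.35×17 = 33.9500
Highest R₀: strategy C with 33.9500.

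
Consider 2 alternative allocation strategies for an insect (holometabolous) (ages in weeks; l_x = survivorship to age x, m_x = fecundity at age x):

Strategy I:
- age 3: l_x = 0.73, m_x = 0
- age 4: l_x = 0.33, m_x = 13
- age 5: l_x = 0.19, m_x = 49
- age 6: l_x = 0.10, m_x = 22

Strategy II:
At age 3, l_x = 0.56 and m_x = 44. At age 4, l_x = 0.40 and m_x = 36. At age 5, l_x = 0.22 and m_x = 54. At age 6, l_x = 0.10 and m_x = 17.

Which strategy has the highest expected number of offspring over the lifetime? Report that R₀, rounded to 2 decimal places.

52.62

Strategy I: R₀ = 0.73×0 + 0.33×13 + 0.19×49 + 0.10×22 = 15.8000
Strategy II: R₀ = 0.56×44 + 0.40×36 + 0.22×54 + 0.10×17 = 52.6200
Highest R₀: strategy II with 52.6200.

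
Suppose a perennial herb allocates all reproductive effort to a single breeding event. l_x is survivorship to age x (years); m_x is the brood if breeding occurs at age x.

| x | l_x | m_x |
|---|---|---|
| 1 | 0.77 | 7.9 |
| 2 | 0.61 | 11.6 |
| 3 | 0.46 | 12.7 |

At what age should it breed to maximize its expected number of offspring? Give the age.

2

Expected offspring if breeding at age x = l_x × m_x:
  age 1: 0.77 × 7.9 = 6.083
  age 2: 0.61 × 11.6 = 7.076
  age 3: 0.46 × 12.7 = 5.842
Maximum at age 2 (7.076).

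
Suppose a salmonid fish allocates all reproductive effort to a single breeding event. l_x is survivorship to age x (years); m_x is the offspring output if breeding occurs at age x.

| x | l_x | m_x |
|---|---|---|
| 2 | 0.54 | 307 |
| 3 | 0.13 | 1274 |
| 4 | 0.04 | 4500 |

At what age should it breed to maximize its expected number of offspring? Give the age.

4

Expected offspring if breeding at age x = l_x × m_x:
  age 2: 0.54 × 307 = 165.780
  age 3: 0.13 × 1274 = 165.620
  age 4: 0.04 × 4500 = 180.000
Maximum at age 4 (180.000).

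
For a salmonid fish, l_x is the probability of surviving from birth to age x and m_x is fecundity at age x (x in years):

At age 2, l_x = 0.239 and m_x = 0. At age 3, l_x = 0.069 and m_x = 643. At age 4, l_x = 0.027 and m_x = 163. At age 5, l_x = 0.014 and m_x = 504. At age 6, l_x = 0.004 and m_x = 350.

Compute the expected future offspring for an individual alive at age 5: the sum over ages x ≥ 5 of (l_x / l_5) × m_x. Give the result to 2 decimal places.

604.00

l_5 = 0.014. Conditional survival from age 5 to x is l_x / l_5.
  x=5: (0.014/0.014) × 504 = 504.0000
  x=6: (0.004/0.014) × 350 = 100.0000
Sum = 504.0000 + 100.0000 = 604.0000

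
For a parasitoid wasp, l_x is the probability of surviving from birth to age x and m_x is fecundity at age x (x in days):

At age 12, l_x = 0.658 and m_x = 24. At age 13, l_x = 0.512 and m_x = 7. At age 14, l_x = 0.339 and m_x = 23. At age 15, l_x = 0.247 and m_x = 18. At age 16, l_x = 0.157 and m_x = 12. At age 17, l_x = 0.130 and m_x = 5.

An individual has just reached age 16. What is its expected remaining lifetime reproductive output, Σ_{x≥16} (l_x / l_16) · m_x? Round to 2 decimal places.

l_16 = 0.157. Conditional survival from age 16 to x is l_x / l_16.
  x=16: (0.157/0.157) × 12 = 12.0000
  x=17: (0.130/0.157) × 5 = 4.1401
Sum = 12.0000 + 4.1401 = 16.1401

16.14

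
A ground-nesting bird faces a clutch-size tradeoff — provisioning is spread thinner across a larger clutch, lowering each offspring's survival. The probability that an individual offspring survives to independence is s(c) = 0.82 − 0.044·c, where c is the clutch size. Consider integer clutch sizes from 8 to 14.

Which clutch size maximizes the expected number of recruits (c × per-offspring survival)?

9

Expected recruits = c × s(c):
  c=8: 8 × 0.468 = 3.744
  c=9: 9 × 0.424 = 3.816
  c=10: 10 × 0.380 = 3.800
  c=11: 11 × 0.336 = 3.696
  c=12: 12 × 0.292 = 3.504
  c=13: 13 × 0.248 = 3.224
  c=14: 14 × 0.204 = 2.856
Maximum at c = 9 (3.816 recruits).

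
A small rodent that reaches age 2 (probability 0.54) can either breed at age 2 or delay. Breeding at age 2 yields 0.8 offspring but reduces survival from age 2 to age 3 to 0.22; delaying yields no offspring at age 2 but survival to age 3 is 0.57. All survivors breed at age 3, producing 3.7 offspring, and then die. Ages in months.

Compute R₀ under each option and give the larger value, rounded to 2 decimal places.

1.14

breed at age 2: R₀ = 0.54 × (0.8 + 0.22 × 3.7) = 0.54 × 1.6140 = 0.8716
delay to age 3: R₀ = 0.54 × (0.57 × 3.7) = 0.54 × 2.1090 = 1.1389
Higher: delay to age 3 (1.1389).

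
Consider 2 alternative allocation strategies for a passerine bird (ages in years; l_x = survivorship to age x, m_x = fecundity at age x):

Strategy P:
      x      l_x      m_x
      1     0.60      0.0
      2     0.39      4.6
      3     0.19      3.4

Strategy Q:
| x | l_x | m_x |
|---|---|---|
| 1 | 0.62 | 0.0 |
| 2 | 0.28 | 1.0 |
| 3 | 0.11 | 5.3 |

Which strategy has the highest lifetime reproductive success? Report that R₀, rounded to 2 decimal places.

Strategy P: R₀ = 0.60×0.0 + 0.39×4.6 + 0.19×3.4 = 2.4400
Strategy Q: R₀ = 0.62×0.0 + 0.28×1.0 + 0.11×5.3 = 0.8630
Highest R₀: strategy P with 2.4400.

2.44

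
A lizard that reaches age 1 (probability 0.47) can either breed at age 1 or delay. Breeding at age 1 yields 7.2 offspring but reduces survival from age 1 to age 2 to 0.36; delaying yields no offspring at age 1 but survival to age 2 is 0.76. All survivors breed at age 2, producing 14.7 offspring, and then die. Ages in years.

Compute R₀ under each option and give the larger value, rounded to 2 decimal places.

breed at age 1: R₀ = 0.47 × (7.2 + 0.36 × 14.7) = 0.47 × 12.4920 = 5.8712
delay to age 2: R₀ = 0.47 × (0.76 × 14.7) = 0.47 × 11.1720 = 5.2508
Higher: breed at age 1 (5.8712).

5.87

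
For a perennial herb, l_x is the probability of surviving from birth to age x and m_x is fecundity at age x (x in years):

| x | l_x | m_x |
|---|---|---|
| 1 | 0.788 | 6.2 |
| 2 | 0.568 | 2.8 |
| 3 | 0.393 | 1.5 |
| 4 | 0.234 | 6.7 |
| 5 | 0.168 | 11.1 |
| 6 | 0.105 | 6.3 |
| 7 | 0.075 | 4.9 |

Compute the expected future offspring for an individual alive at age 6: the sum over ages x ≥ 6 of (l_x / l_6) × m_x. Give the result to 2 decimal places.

9.80

l_6 = 0.105. Conditional survival from age 6 to x is l_x / l_6.
  x=6: (0.105/0.105) × 6.3 = 6.3000
  x=7: (0.075/0.105) × 4.9 = 3.5000
Sum = 6.3000 + 3.5000 = 9.8000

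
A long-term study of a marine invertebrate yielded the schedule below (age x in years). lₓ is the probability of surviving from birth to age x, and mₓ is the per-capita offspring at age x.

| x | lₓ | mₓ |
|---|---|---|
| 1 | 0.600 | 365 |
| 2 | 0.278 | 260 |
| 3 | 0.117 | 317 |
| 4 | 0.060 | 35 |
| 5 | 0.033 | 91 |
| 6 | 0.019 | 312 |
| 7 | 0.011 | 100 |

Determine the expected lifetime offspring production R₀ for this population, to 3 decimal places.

R₀ = Σ lₓ mₓ:
  age 1: 0.600 × 365 = 219.0000
  age 2: 0.278 × 260 = 72.2800
  age 3: 0.117 × 317 = 37.0890
  age 4: 0.060 × 35 = 2.1000
  age 5: 0.033 × 91 = 3.0030
  age 6: 0.019 × 312 = 5.9280
  age 7: 0.011 × 100 = 1.1000
R₀ = 219.0000 + 72.2800 + 37.0890 + 2.1000 + 3.0030 + 5.9280 + 1.1000 = 340.5000

340.500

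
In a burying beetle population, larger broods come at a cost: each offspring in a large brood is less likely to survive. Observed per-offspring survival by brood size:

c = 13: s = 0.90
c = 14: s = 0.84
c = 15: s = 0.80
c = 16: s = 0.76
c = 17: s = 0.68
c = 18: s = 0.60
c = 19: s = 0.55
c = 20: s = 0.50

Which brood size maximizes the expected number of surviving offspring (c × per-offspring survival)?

Expected surviving offspring = c × s(c):
  c=13: 13 × 0.90 = 11.700
  c=14: 14 × 0.84 = 11.760
  c=15: 15 × 0.80 = 12.000
  c=16: 16 × 0.76 = 12.160
  c=17: 17 × 0.68 = 11.560
  c=18: 18 × 0.60 = 10.800
  c=19: 19 × 0.55 = 10.450
  c=20: 20 × 0.50 = 10.000
Maximum at c = 16 (12.160 surviving offspring).

16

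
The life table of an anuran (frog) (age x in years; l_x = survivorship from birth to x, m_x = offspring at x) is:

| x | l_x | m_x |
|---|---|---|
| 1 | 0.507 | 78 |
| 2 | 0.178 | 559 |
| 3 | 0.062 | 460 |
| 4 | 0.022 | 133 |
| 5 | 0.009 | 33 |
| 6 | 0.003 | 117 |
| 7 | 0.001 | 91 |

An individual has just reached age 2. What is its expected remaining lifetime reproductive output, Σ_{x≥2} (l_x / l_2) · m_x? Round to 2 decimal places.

739.81

l_2 = 0.178. Conditional survival from age 2 to x is l_x / l_2.
  x=2: (0.178/0.178) × 559 = 559.0000
  x=3: (0.062/0.178) × 460 = 160.2247
  x=4: (0.022/0.178) × 133 = 16.4382
  x=5: (0.009/0.178) × 33 = 1.6685
  x=6: (0.003/0.178) × 117 = 1.9719
  x=7: (0.001/0.178) × 91 = 0.5112
Sum = 559.0000 + 160.2247 + 16.4382 + 1.6685 + 1.9719 + 0.5112 = 739.8146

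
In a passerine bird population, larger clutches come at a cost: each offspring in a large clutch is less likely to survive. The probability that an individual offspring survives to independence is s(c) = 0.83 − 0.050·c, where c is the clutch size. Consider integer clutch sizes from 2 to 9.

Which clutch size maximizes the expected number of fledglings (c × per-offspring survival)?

Expected fledglings = c × s(c):
  c=2: 2 × 0.730 = 1.460
  c=3: 3 × 0.680 = 2.040
  c=4: 4 × 0.630 = 2.520
  c=5: 5 × 0.580 = 2.900
  c=6: 6 × 0.530 = 3.180
  c=7: 7 × 0.480 = 3.360
  c=8: 8 × 0.430 = 3.440
  c=9: 9 × 0.380 = 3.420
Maximum at c = 8 (3.440 fledglings).

8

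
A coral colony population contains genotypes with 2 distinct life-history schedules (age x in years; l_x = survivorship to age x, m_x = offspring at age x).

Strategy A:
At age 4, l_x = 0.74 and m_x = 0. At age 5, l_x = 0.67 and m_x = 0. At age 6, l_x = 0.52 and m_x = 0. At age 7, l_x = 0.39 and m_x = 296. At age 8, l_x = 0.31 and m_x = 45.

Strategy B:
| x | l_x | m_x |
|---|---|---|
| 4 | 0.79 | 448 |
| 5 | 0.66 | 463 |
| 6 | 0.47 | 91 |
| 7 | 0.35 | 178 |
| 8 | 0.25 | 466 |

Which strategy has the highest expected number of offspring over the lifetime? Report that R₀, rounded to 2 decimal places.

Strategy A: R₀ = 0.74×0 + 0.67×0 + 0.52×0 + 0.39×296 + 0.31×45 = 129.3900
Strategy B: R₀ = 0.79×448 + 0.66×463 + 0.47×91 + 0.35×178 + 0.25×466 = 881.0700
Highest R₀: strategy B with 881.0700.

881.07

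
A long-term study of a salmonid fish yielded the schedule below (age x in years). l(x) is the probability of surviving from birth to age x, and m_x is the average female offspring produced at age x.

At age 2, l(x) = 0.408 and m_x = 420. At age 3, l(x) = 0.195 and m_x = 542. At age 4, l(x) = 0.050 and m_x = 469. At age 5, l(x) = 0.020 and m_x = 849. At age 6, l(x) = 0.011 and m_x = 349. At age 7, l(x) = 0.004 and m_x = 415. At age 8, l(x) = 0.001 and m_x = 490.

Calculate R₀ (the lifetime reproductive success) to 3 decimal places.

R₀ = Σ l(x) m_x:
  age 2: 0.408 × 420 = 171.3600
  age 3: 0.195 × 542 = 105.6900
  age 4: 0.050 × 469 = 23.4500
  age 5: 0.020 × 849 = 16.9800
  age 6: 0.011 × 349 = 3.8390
  age 7: 0.004 × 415 = 1.6600
  age 8: 0.001 × 490 = 0.4900
R₀ = 171.3600 + 105.6900 + 23.4500 + 16.9800 + 3.8390 + 1.6600 + 0.4900 = 323.4690

323.469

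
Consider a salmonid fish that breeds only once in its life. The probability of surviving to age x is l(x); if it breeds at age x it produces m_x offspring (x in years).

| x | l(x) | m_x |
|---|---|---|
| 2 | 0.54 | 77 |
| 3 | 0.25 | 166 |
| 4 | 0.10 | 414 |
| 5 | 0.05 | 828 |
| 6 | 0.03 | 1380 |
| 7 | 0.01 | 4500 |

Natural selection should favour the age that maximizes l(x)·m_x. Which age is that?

Expected offspring if breeding at age x = l(x) × m_x:
  age 2: 0.54 × 77 = 41.580
  age 3: 0.25 × 166 = 41.500
  age 4: 0.10 × 414 = 41.400
  age 5: 0.05 × 828 = 41.400
  age 6: 0.03 × 1380 = 41.400
  age 7: 0.01 × 4500 = 45.000
Maximum at age 7 (45.000).

7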